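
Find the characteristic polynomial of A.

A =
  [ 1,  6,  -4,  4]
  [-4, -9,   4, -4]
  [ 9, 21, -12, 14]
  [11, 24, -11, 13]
x^4 + 7*x^3 + 9*x^2 - 27*x - 54

Expanding det(x·I − A) (e.g. by cofactor expansion or by noting that A is similar to its Jordan form J, which has the same characteristic polynomial as A) gives
  χ_A(x) = x^4 + 7*x^3 + 9*x^2 - 27*x - 54
which factors as (x - 2)*(x + 3)^3. The eigenvalues (with algebraic multiplicities) are λ = -3 with multiplicity 3, λ = 2 with multiplicity 1.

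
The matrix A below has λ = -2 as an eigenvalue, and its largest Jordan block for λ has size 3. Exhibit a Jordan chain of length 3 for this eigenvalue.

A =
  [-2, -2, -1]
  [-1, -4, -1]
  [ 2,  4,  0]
A Jordan chain for λ = -2 of length 3:
v_1 = (0, 2, -4)ᵀ
v_2 = (-2, -2, 4)ᵀ
v_3 = (0, 1, 0)ᵀ

Let N = A − (-2)·I. We want v_3 with N^3 v_3 = 0 but N^2 v_3 ≠ 0; then v_{j-1} := N · v_j for j = 3, …, 2.

Pick v_3 = (0, 1, 0)ᵀ.
Then v_2 = N · v_3 = (-2, -2, 4)ᵀ.
Then v_1 = N · v_2 = (0, 2, -4)ᵀ.

Sanity check: (A − (-2)·I) v_1 = (0, 0, 0)ᵀ = 0. ✓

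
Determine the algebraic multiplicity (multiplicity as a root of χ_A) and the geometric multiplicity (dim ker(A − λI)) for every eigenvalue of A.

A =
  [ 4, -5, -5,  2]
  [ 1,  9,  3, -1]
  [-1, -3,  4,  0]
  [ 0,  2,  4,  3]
λ = 5: alg = 4, geom = 2

Step 1 — factor the characteristic polynomial to read off the algebraic multiplicities:
  χ_A(x) = (x - 5)^4

Step 2 — compute geometric multiplicities via the rank-nullity identity g(λ) = n − rank(A − λI):
  rank(A − (5)·I) = 2, so dim ker(A − (5)·I) = n − 2 = 2

Summary:
  λ = 5: algebraic multiplicity = 4, geometric multiplicity = 2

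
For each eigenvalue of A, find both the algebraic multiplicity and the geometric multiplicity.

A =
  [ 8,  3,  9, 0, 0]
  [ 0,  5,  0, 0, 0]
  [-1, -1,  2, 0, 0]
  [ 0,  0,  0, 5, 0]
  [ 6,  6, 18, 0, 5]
λ = 5: alg = 5, geom = 4

Step 1 — factor the characteristic polynomial to read off the algebraic multiplicities:
  χ_A(x) = (x - 5)^5

Step 2 — compute geometric multiplicities via the rank-nullity identity g(λ) = n − rank(A − λI):
  rank(A − (5)·I) = 1, so dim ker(A − (5)·I) = n − 1 = 4

Summary:
  λ = 5: algebraic multiplicity = 5, geometric multiplicity = 4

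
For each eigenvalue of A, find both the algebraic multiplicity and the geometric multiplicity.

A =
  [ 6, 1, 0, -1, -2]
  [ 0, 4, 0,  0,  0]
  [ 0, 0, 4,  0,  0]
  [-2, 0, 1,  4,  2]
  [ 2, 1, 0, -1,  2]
λ = 4: alg = 5, geom = 3

Step 1 — factor the characteristic polynomial to read off the algebraic multiplicities:
  χ_A(x) = (x - 4)^5

Step 2 — compute geometric multiplicities via the rank-nullity identity g(λ) = n − rank(A − λI):
  rank(A − (4)·I) = 2, so dim ker(A − (4)·I) = n − 2 = 3

Summary:
  λ = 4: algebraic multiplicity = 5, geometric multiplicity = 3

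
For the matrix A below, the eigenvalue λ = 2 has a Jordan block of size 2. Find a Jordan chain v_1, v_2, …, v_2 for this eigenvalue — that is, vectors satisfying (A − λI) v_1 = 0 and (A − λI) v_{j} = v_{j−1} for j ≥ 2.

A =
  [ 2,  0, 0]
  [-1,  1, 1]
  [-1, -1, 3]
A Jordan chain for λ = 2 of length 2:
v_1 = (0, -1, -1)ᵀ
v_2 = (1, 0, 0)ᵀ

Let N = A − (2)·I. We want v_2 with N^2 v_2 = 0 but N^1 v_2 ≠ 0; then v_{j-1} := N · v_j for j = 2, …, 2.

Pick v_2 = (1, 0, 0)ᵀ.
Then v_1 = N · v_2 = (0, -1, -1)ᵀ.

Sanity check: (A − (2)·I) v_1 = (0, 0, 0)ᵀ = 0. ✓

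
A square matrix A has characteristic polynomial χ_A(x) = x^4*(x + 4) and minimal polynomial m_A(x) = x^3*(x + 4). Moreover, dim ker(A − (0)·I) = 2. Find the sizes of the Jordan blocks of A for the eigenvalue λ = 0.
Block sizes for λ = 0: [3, 1]

Step 1 — from the characteristic polynomial, algebraic multiplicity of λ = 0 is 4. From dim ker(A − (0)·I) = 2, there are exactly 2 Jordan blocks for λ = 0.
Step 2 — from the minimal polynomial, the factor (x − 0)^3 tells us the largest block for λ = 0 has size 3.
Step 3 — with total size 4, 2 blocks, and largest block 3, the block sizes (in nonincreasing order) are [3, 1].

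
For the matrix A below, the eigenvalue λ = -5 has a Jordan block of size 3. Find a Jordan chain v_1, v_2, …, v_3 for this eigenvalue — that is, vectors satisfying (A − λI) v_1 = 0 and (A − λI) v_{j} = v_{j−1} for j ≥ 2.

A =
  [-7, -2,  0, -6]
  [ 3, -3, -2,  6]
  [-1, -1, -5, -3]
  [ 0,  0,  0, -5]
A Jordan chain for λ = -5 of length 3:
v_1 = (-2, 2, -1, 0)ᵀ
v_2 = (-2, 3, -1, 0)ᵀ
v_3 = (1, 0, 0, 0)ᵀ

Let N = A − (-5)·I. We want v_3 with N^3 v_3 = 0 but N^2 v_3 ≠ 0; then v_{j-1} := N · v_j for j = 3, …, 2.

Pick v_3 = (1, 0, 0, 0)ᵀ.
Then v_2 = N · v_3 = (-2, 3, -1, 0)ᵀ.
Then v_1 = N · v_2 = (-2, 2, -1, 0)ᵀ.

Sanity check: (A − (-5)·I) v_1 = (0, 0, 0, 0)ᵀ = 0. ✓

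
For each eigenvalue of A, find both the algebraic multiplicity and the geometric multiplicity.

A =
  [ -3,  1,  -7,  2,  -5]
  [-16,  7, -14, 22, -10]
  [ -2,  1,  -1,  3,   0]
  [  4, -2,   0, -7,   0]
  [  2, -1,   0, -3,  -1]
λ = -1: alg = 5, geom = 3

Step 1 — factor the characteristic polynomial to read off the algebraic multiplicities:
  χ_A(x) = (x + 1)^5

Step 2 — compute geometric multiplicities via the rank-nullity identity g(λ) = n − rank(A − λI):
  rank(A − (-1)·I) = 2, so dim ker(A − (-1)·I) = n − 2 = 3

Summary:
  λ = -1: algebraic multiplicity = 5, geometric multiplicity = 3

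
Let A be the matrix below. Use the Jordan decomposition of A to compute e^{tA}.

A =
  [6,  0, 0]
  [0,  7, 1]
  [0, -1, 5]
e^{tA} =
  [exp(6*t), 0, 0]
  [0, t*exp(6*t) + exp(6*t), t*exp(6*t)]
  [0, -t*exp(6*t), -t*exp(6*t) + exp(6*t)]

Strategy: write A = P · J · P⁻¹ where J is a Jordan canonical form, so e^{tA} = P · e^{tJ} · P⁻¹, and e^{tJ} can be computed block-by-block.

A has Jordan form
J =
  [6, 1, 0]
  [0, 6, 0]
  [0, 0, 6]
(up to reordering of blocks).

Per-block formulas:
  For a 1×1 block at λ = 6: exp(t · [6]) = [e^(6t)].
  For a 2×2 Jordan block J_2(6): exp(t · J_2(6)) = e^(6t)·(I + t·N), where N is the 2×2 nilpotent shift.

After assembling e^{tJ} and conjugating by P, we get:

e^{tA} =
  [exp(6*t), 0, 0]
  [0, t*exp(6*t) + exp(6*t), t*exp(6*t)]
  [0, -t*exp(6*t), -t*exp(6*t) + exp(6*t)]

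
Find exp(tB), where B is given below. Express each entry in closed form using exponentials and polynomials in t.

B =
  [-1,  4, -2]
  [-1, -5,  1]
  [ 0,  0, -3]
e^{tB} =
  [2*t*exp(-3*t) + exp(-3*t), 4*t*exp(-3*t), -2*t*exp(-3*t)]
  [-t*exp(-3*t), -2*t*exp(-3*t) + exp(-3*t), t*exp(-3*t)]
  [0, 0, exp(-3*t)]

Strategy: write B = P · J · P⁻¹ where J is a Jordan canonical form, so e^{tB} = P · e^{tJ} · P⁻¹, and e^{tJ} can be computed block-by-block.

B has Jordan form
J =
  [-3,  1,  0]
  [ 0, -3,  0]
  [ 0,  0, -3]
(up to reordering of blocks).

Per-block formulas:
  For a 2×2 Jordan block J_2(-3): exp(t · J_2(-3)) = e^(-3t)·(I + t·N), where N is the 2×2 nilpotent shift.
  For a 1×1 block at λ = -3: exp(t · [-3]) = [e^(-3t)].

After assembling e^{tJ} and conjugating by P, we get:

e^{tB} =
  [2*t*exp(-3*t) + exp(-3*t), 4*t*exp(-3*t), -2*t*exp(-3*t)]
  [-t*exp(-3*t), -2*t*exp(-3*t) + exp(-3*t), t*exp(-3*t)]
  [0, 0, exp(-3*t)]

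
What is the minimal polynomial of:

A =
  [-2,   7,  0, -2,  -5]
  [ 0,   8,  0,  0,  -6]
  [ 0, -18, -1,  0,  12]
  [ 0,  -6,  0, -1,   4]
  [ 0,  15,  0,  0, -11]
x^2 + 3*x + 2

The characteristic polynomial is χ_A(x) = (x + 1)^3*(x + 2)^2, so the eigenvalues are known. The minimal polynomial is
  m_A(x) = Π_λ (x − λ)^{k_λ}
where k_λ is the size of the *largest* Jordan block for λ (equivalently, the smallest k with (A − λI)^k v = 0 for every generalised eigenvector v of λ).

  λ = -2: largest Jordan block has size 1, contributing (x + 2)
  λ = -1: largest Jordan block has size 1, contributing (x + 1)

So m_A(x) = (x + 1)*(x + 2) = x^2 + 3*x + 2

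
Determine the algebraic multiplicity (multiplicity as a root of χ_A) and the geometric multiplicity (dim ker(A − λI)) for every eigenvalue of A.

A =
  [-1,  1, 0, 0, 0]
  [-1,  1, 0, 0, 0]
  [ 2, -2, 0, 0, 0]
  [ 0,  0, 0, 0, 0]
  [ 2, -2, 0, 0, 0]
λ = 0: alg = 5, geom = 4

Step 1 — factor the characteristic polynomial to read off the algebraic multiplicities:
  χ_A(x) = x^5

Step 2 — compute geometric multiplicities via the rank-nullity identity g(λ) = n − rank(A − λI):
  rank(A − (0)·I) = 1, so dim ker(A − (0)·I) = n − 1 = 4

Summary:
  λ = 0: algebraic multiplicity = 5, geometric multiplicity = 4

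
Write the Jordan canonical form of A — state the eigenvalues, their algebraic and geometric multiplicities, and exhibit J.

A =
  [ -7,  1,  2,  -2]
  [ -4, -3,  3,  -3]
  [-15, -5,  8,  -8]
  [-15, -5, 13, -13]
J_3(-5) ⊕ J_1(0)

The characteristic polynomial is
  det(x·I − A) = x^4 + 15*x^3 + 75*x^2 + 125*x = x*(x + 5)^3

Eigenvalues and multiplicities (the geometric multiplicity of λ is n − rank(A − λI), which equals the number of Jordan blocks for λ):
  λ = -5: algebraic multiplicity = 3, geometric multiplicity = 1
  λ = 0: algebraic multiplicity = 1, geometric multiplicity = 1

Determining the block sizes for each eigenvalue:
  λ = -5: one block (gm = 1), so the single block has size am = 3 → block sizes [3]
  λ = 0: one block (gm = 1), so the single block has size am = 1 → block sizes [1]

Assembling the blocks gives a Jordan form
J =
  [-5,  1,  0, 0]
  [ 0, -5,  1, 0]
  [ 0,  0, -5, 0]
  [ 0,  0,  0, 0]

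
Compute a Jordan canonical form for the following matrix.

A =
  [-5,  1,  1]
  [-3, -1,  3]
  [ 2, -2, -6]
J_2(-4) ⊕ J_1(-4)

The characteristic polynomial is
  det(x·I − A) = x^3 + 12*x^2 + 48*x + 64 = (x + 4)^3

Eigenvalues and multiplicities (the geometric multiplicity of λ is n − rank(A − λI), which equals the number of Jordan blocks for λ):
  λ = -4: algebraic multiplicity = 3, geometric multiplicity = 2

Determining the block sizes for each eigenvalue:
  λ = -4: 2 blocks summing to 3 forces exactly one block of size 2 and the rest size 1 → block sizes [2, 1]

Assembling the blocks gives a Jordan form
J =
  [-4,  1,  0]
  [ 0, -4,  0]
  [ 0,  0, -4]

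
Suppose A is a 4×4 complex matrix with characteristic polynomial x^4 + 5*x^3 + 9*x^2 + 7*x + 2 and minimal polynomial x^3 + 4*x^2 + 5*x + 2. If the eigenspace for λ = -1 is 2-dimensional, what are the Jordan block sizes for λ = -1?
Block sizes for λ = -1: [2, 1]

Step 1 — from the characteristic polynomial, algebraic multiplicity of λ = -1 is 3. From dim ker(A − (-1)·I) = 2, there are exactly 2 Jordan blocks for λ = -1.
Step 2 — from the minimal polynomial, the factor (x + 1)^2 tells us the largest block for λ = -1 has size 2.
Step 3 — with total size 3, 2 blocks, and largest block 2, the block sizes (in nonincreasing order) are [2, 1].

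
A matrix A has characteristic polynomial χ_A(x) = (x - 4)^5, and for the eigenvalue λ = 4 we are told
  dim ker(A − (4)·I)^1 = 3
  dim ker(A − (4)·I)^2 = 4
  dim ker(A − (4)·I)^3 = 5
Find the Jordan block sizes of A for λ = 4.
Block sizes for λ = 4: [3, 1, 1]

From the dimensions of kernels of powers, the number of Jordan blocks of size at least j is d_j − d_{j−1} where d_j = dim ker(N^j) (with d_0 = 0). Computing the differences gives [3, 1, 1].
The number of blocks of size exactly k is (#blocks of size ≥ k) − (#blocks of size ≥ k + 1), so the partition is: 2 block(s) of size 1, 1 block(s) of size 3.
In nonincreasing order the block sizes are [3, 1, 1].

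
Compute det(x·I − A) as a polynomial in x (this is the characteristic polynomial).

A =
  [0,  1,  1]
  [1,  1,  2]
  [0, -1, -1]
x^3

Expanding det(x·I − A) (e.g. by cofactor expansion or by noting that A is similar to its Jordan form J, which has the same characteristic polynomial as A) gives
  χ_A(x) = x^3
which factors as x^3. The eigenvalues (with algebraic multiplicities) are λ = 0 with multiplicity 3.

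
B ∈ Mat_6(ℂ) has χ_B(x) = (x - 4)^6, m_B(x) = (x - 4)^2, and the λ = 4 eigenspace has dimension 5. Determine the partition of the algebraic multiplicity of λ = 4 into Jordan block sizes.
Block sizes for λ = 4: [2, 1, 1, 1, 1]

Step 1 — from the characteristic polynomial, algebraic multiplicity of λ = 4 is 6. From dim ker(B − (4)·I) = 5, there are exactly 5 Jordan blocks for λ = 4.
Step 2 — from the minimal polynomial, the factor (x − 4)^2 tells us the largest block for λ = 4 has size 2.
Step 3 — with total size 6, 5 blocks, and largest block 2, the block sizes (in nonincreasing order) are [2, 1, 1, 1, 1].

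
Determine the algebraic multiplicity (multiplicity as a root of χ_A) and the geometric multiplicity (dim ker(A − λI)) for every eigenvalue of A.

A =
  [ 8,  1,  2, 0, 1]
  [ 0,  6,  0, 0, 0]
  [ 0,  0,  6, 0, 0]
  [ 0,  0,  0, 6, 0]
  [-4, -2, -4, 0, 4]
λ = 6: alg = 5, geom = 4

Step 1 — factor the characteristic polynomial to read off the algebraic multiplicities:
  χ_A(x) = (x - 6)^5

Step 2 — compute geometric multiplicities via the rank-nullity identity g(λ) = n − rank(A − λI):
  rank(A − (6)·I) = 1, so dim ker(A − (6)·I) = n − 1 = 4

Summary:
  λ = 6: algebraic multiplicity = 5, geometric multiplicity = 4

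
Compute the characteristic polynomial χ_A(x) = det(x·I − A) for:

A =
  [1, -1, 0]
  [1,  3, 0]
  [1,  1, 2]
x^3 - 6*x^2 + 12*x - 8

Expanding det(x·I − A) (e.g. by cofactor expansion or by noting that A is similar to its Jordan form J, which has the same characteristic polynomial as A) gives
  χ_A(x) = x^3 - 6*x^2 + 12*x - 8
which factors as (x - 2)^3. The eigenvalues (with algebraic multiplicities) are λ = 2 with multiplicity 3.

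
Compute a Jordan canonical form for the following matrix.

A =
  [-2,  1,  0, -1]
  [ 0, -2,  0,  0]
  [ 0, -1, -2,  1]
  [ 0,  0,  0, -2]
J_2(-2) ⊕ J_1(-2) ⊕ J_1(-2)

The characteristic polynomial is
  det(x·I − A) = x^4 + 8*x^3 + 24*x^2 + 32*x + 16 = (x + 2)^4

Eigenvalues and multiplicities (the geometric multiplicity of λ is n − rank(A − λI), which equals the number of Jordan blocks for λ):
  λ = -2: algebraic multiplicity = 4, geometric multiplicity = 3

Determining the block sizes for each eigenvalue:
  λ = -2: 3 blocks summing to 4 forces exactly one block of size 2 and the rest size 1 → block sizes [2, 1, 1]

Assembling the blocks gives a Jordan form
J =
  [-2,  1,  0,  0]
  [ 0, -2,  0,  0]
  [ 0,  0, -2,  0]
  [ 0,  0,  0, -2]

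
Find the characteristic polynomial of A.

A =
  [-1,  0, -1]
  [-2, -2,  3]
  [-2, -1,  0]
x^3 + 3*x^2 + 3*x + 1

Expanding det(x·I − A) (e.g. by cofactor expansion or by noting that A is similar to its Jordan form J, which has the same characteristic polynomial as A) gives
  χ_A(x) = x^3 + 3*x^2 + 3*x + 1
which factors as (x + 1)^3. The eigenvalues (with algebraic multiplicities) are λ = -1 with multiplicity 3.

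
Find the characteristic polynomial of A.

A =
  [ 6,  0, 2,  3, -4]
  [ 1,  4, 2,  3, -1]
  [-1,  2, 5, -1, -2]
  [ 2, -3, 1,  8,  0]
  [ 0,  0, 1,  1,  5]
x^5 - 28*x^4 + 313*x^3 - 1746*x^2 + 4860*x - 5400

Expanding det(x·I − A) (e.g. by cofactor expansion or by noting that A is similar to its Jordan form J, which has the same characteristic polynomial as A) gives
  χ_A(x) = x^5 - 28*x^4 + 313*x^3 - 1746*x^2 + 4860*x - 5400
which factors as (x - 6)^3*(x - 5)^2. The eigenvalues (with algebraic multiplicities) are λ = 5 with multiplicity 2, λ = 6 with multiplicity 3.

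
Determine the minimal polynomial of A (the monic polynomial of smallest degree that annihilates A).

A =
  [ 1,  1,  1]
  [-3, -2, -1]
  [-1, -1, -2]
x^3 + 3*x^2 + 3*x + 1

The characteristic polynomial is χ_A(x) = (x + 1)^3, so the eigenvalues are known. The minimal polynomial is
  m_A(x) = Π_λ (x − λ)^{k_λ}
where k_λ is the size of the *largest* Jordan block for λ (equivalently, the smallest k with (A − λI)^k v = 0 for every generalised eigenvector v of λ).

  λ = -1: largest Jordan block has size 3, contributing (x + 1)^3

So m_A(x) = (x + 1)^3 = x^3 + 3*x^2 + 3*x + 1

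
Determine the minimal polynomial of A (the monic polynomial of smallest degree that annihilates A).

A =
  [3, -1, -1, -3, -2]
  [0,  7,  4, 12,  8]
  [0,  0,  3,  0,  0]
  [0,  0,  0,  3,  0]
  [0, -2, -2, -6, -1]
x^2 - 6*x + 9

The characteristic polynomial is χ_A(x) = (x - 3)^5, so the eigenvalues are known. The minimal polynomial is
  m_A(x) = Π_λ (x − λ)^{k_λ}
where k_λ is the size of the *largest* Jordan block for λ (equivalently, the smallest k with (A − λI)^k v = 0 for every generalised eigenvector v of λ).

  λ = 3: largest Jordan block has size 2, contributing (x − 3)^2

So m_A(x) = (x - 3)^2 = x^2 - 6*x + 9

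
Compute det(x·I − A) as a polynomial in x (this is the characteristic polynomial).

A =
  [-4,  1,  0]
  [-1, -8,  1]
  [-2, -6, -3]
x^3 + 15*x^2 + 75*x + 125

Expanding det(x·I − A) (e.g. by cofactor expansion or by noting that A is similar to its Jordan form J, which has the same characteristic polynomial as A) gives
  χ_A(x) = x^3 + 15*x^2 + 75*x + 125
which factors as (x + 5)^3. The eigenvalues (with algebraic multiplicities) are λ = -5 with multiplicity 3.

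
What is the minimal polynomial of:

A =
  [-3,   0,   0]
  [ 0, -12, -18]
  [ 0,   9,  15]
x^2 - 3*x - 18

The characteristic polynomial is χ_A(x) = (x - 6)*(x + 3)^2, so the eigenvalues are known. The minimal polynomial is
  m_A(x) = Π_λ (x − λ)^{k_λ}
where k_λ is the size of the *largest* Jordan block for λ (equivalently, the smallest k with (A − λI)^k v = 0 for every generalised eigenvector v of λ).

  λ = -3: largest Jordan block has size 1, contributing (x + 3)
  λ = 6: largest Jordan block has size 1, contributing (x − 6)

So m_A(x) = (x - 6)*(x + 3) = x^2 - 3*x - 18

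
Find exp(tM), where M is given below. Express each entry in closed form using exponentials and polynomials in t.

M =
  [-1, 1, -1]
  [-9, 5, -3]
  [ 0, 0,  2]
e^{tM} =
  [-3*t*exp(2*t) + exp(2*t), t*exp(2*t), -t*exp(2*t)]
  [-9*t*exp(2*t), 3*t*exp(2*t) + exp(2*t), -3*t*exp(2*t)]
  [0, 0, exp(2*t)]

Strategy: write M = P · J · P⁻¹ where J is a Jordan canonical form, so e^{tM} = P · e^{tJ} · P⁻¹, and e^{tJ} can be computed block-by-block.

M has Jordan form
J =
  [2, 1, 0]
  [0, 2, 0]
  [0, 0, 2]
(up to reordering of blocks).

Per-block formulas:
  For a 2×2 Jordan block J_2(2): exp(t · J_2(2)) = e^(2t)·(I + t·N), where N is the 2×2 nilpotent shift.
  For a 1×1 block at λ = 2: exp(t · [2]) = [e^(2t)].

After assembling e^{tJ} and conjugating by P, we get:

e^{tM} =
  [-3*t*exp(2*t) + exp(2*t), t*exp(2*t), -t*exp(2*t)]
  [-9*t*exp(2*t), 3*t*exp(2*t) + exp(2*t), -3*t*exp(2*t)]
  [0, 0, exp(2*t)]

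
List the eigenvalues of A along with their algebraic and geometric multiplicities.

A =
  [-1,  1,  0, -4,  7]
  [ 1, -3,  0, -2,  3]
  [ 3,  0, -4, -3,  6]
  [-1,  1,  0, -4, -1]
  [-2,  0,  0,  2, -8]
λ = -4: alg = 5, geom = 3

Step 1 — factor the characteristic polynomial to read off the algebraic multiplicities:
  χ_A(x) = (x + 4)^5

Step 2 — compute geometric multiplicities via the rank-nullity identity g(λ) = n − rank(A − λI):
  rank(A − (-4)·I) = 2, so dim ker(A − (-4)·I) = n − 2 = 3

Summary:
  λ = -4: algebraic multiplicity = 5, geometric multiplicity = 3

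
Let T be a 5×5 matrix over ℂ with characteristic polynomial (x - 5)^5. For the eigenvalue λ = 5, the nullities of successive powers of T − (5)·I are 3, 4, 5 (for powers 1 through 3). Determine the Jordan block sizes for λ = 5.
Block sizes for λ = 5: [3, 1, 1]

From the dimensions of kernels of powers, the number of Jordan blocks of size at least j is d_j − d_{j−1} where d_j = dim ker(N^j) (with d_0 = 0). Computing the differences gives [3, 1, 1].
The number of blocks of size exactly k is (#blocks of size ≥ k) − (#blocks of size ≥ k + 1), so the partition is: 2 block(s) of size 1, 1 block(s) of size 3.
In nonincreasing order the block sizes are [3, 1, 1].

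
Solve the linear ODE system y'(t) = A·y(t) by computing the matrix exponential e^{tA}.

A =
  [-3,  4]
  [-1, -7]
e^{tA} =
  [2*t*exp(-5*t) + exp(-5*t), 4*t*exp(-5*t)]
  [-t*exp(-5*t), -2*t*exp(-5*t) + exp(-5*t)]

Strategy: write A = P · J · P⁻¹ where J is a Jordan canonical form, so e^{tA} = P · e^{tJ} · P⁻¹, and e^{tJ} can be computed block-by-block.

A has Jordan form
J =
  [-5,  1]
  [ 0, -5]
(up to reordering of blocks).

Per-block formulas:
  For a 2×2 Jordan block J_2(-5): exp(t · J_2(-5)) = e^(-5t)·(I + t·N), where N is the 2×2 nilpotent shift.

After assembling e^{tJ} and conjugating by P, we get:

e^{tA} =
  [2*t*exp(-5*t) + exp(-5*t), 4*t*exp(-5*t)]
  [-t*exp(-5*t), -2*t*exp(-5*t) + exp(-5*t)]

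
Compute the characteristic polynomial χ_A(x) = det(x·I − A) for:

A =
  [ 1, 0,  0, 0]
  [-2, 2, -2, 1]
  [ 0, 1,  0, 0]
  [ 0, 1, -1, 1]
x^4 - 4*x^3 + 6*x^2 - 4*x + 1

Expanding det(x·I − A) (e.g. by cofactor expansion or by noting that A is similar to its Jordan form J, which has the same characteristic polynomial as A) gives
  χ_A(x) = x^4 - 4*x^3 + 6*x^2 - 4*x + 1
which factors as (x - 1)^4. The eigenvalues (with algebraic multiplicities) are λ = 1 with multiplicity 4.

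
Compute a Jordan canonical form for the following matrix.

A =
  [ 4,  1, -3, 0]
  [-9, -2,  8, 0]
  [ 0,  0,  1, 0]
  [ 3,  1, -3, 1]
J_3(1) ⊕ J_1(1)

The characteristic polynomial is
  det(x·I − A) = x^4 - 4*x^3 + 6*x^2 - 4*x + 1 = (x - 1)^4

Eigenvalues and multiplicities (the geometric multiplicity of λ is n − rank(A − λI), which equals the number of Jordan blocks for λ):
  λ = 1: algebraic multiplicity = 4, geometric multiplicity = 2

Determining the block sizes for each eigenvalue:
  λ = 1: with am = 4 and gm = 2, the partition is not yet determined (e.g. several partitions of 4 into 2 parts exist). Let N = A − (1)·I. Computing rank(N^1) = 2, rank(N^2) = 1, rank(N^3) = 0; the number of blocks of size ≥ j is rank(N^{j−1}) − rank(N^j), giving [2, 1, 1]. So we have 1 block(s) of size 3, 1 block(s) of size 1 → block sizes [3, 1]

Assembling the blocks gives a Jordan form
J =
  [1, 1, 0, 0]
  [0, 1, 1, 0]
  [0, 0, 1, 0]
  [0, 0, 0, 1]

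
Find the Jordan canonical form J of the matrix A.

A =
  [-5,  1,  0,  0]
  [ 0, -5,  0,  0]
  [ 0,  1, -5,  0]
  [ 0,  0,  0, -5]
J_2(-5) ⊕ J_1(-5) ⊕ J_1(-5)

The characteristic polynomial is
  det(x·I − A) = x^4 + 20*x^3 + 150*x^2 + 500*x + 625 = (x + 5)^4

Eigenvalues and multiplicities (the geometric multiplicity of λ is n − rank(A − λI), which equals the number of Jordan blocks for λ):
  λ = -5: algebraic multiplicity = 4, geometric multiplicity = 3

Determining the block sizes for each eigenvalue:
  λ = -5: 3 blocks summing to 4 forces exactly one block of size 2 and the rest size 1 → block sizes [2, 1, 1]

Assembling the blocks gives a Jordan form
J =
  [-5,  1,  0,  0]
  [ 0, -5,  0,  0]
  [ 0,  0, -5,  0]
  [ 0,  0,  0, -5]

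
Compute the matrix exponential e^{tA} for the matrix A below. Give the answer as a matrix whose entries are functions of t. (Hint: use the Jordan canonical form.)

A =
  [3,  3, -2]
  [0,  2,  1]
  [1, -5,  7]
e^{tA} =
  [-t^2*exp(4*t)/2 - t*exp(4*t) + exp(4*t), t^2*exp(4*t)/2 + 3*t*exp(4*t), -t^2*exp(4*t)/2 - 2*t*exp(4*t)]
  [t^2*exp(4*t)/2, -t^2*exp(4*t)/2 - 2*t*exp(4*t) + exp(4*t), t^2*exp(4*t)/2 + t*exp(4*t)]
  [t^2*exp(4*t) + t*exp(4*t), -t^2*exp(4*t) - 5*t*exp(4*t), t^2*exp(4*t) + 3*t*exp(4*t) + exp(4*t)]

Strategy: write A = P · J · P⁻¹ where J is a Jordan canonical form, so e^{tA} = P · e^{tJ} · P⁻¹, and e^{tJ} can be computed block-by-block.

A has Jordan form
J =
  [4, 1, 0]
  [0, 4, 1]
  [0, 0, 4]
(up to reordering of blocks).

Per-block formulas:
  For a 3×3 Jordan block J_3(4): exp(t · J_3(4)) = e^(4t)·(I + t·N + (t^2/2)·N^2), where N is the 3×3 nilpotent shift.

After assembling e^{tJ} and conjugating by P, we get:

e^{tA} =
  [-t^2*exp(4*t)/2 - t*exp(4*t) + exp(4*t), t^2*exp(4*t)/2 + 3*t*exp(4*t), -t^2*exp(4*t)/2 - 2*t*exp(4*t)]
  [t^2*exp(4*t)/2, -t^2*exp(4*t)/2 - 2*t*exp(4*t) + exp(4*t), t^2*exp(4*t)/2 + t*exp(4*t)]
  [t^2*exp(4*t) + t*exp(4*t), -t^2*exp(4*t) - 5*t*exp(4*t), t^2*exp(4*t) + 3*t*exp(4*t) + exp(4*t)]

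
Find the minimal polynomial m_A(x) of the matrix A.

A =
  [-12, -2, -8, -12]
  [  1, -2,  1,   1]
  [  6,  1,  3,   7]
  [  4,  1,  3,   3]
x^3 + 6*x^2 + 12*x + 8

The characteristic polynomial is χ_A(x) = (x + 2)^4, so the eigenvalues are known. The minimal polynomial is
  m_A(x) = Π_λ (x − λ)^{k_λ}
where k_λ is the size of the *largest* Jordan block for λ (equivalently, the smallest k with (A − λI)^k v = 0 for every generalised eigenvector v of λ).

  λ = -2: largest Jordan block has size 3, contributing (x + 2)^3

So m_A(x) = (x + 2)^3 = x^3 + 6*x^2 + 12*x + 8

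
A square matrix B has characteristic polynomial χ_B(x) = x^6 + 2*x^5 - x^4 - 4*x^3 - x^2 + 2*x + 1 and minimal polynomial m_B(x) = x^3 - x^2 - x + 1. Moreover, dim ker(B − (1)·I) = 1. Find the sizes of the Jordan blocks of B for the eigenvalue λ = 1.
Block sizes for λ = 1: [2]

Step 1 — from the characteristic polynomial, algebraic multiplicity of λ = 1 is 2. From dim ker(B − (1)·I) = 1, there are exactly 1 Jordan blocks for λ = 1.
Step 2 — from the minimal polynomial, the factor (x − 1)^2 tells us the largest block for λ = 1 has size 2.
Step 3 — with total size 2, 1 blocks, and largest block 2, the block sizes (in nonincreasing order) are [2].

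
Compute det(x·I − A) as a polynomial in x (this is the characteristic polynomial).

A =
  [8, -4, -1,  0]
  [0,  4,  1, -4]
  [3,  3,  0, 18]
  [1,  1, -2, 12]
x^4 - 24*x^3 + 216*x^2 - 864*x + 1296

Expanding det(x·I − A) (e.g. by cofactor expansion or by noting that A is similar to its Jordan form J, which has the same characteristic polynomial as A) gives
  χ_A(x) = x^4 - 24*x^3 + 216*x^2 - 864*x + 1296
which factors as (x - 6)^4. The eigenvalues (with algebraic multiplicities) are λ = 6 with multiplicity 4.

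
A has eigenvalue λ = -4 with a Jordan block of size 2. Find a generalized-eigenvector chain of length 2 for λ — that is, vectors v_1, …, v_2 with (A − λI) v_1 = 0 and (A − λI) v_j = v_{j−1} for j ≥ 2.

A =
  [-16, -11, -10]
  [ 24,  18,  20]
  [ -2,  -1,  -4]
A Jordan chain for λ = -4 of length 2:
v_1 = (-1, 2, -1)ᵀ
v_2 = (1, -1, 0)ᵀ

Let N = A − (-4)·I. We want v_2 with N^2 v_2 = 0 but N^1 v_2 ≠ 0; then v_{j-1} := N · v_j for j = 2, …, 2.

Pick v_2 = (1, -1, 0)ᵀ.
Then v_1 = N · v_2 = (-1, 2, -1)ᵀ.

Sanity check: (A − (-4)·I) v_1 = (0, 0, 0)ᵀ = 0. ✓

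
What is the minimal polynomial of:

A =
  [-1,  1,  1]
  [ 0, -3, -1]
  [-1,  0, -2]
x^3 + 6*x^2 + 12*x + 8

The characteristic polynomial is χ_A(x) = (x + 2)^3, so the eigenvalues are known. The minimal polynomial is
  m_A(x) = Π_λ (x − λ)^{k_λ}
where k_λ is the size of the *largest* Jordan block for λ (equivalently, the smallest k with (A − λI)^k v = 0 for every generalised eigenvector v of λ).

  λ = -2: largest Jordan block has size 3, contributing (x + 2)^3

So m_A(x) = (x + 2)^3 = x^3 + 6*x^2 + 12*x + 8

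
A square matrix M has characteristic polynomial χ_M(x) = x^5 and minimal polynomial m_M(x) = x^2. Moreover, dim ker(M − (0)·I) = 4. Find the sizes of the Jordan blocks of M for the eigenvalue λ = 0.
Block sizes for λ = 0: [2, 1, 1, 1]

Step 1 — from the characteristic polynomial, algebraic multiplicity of λ = 0 is 5. From dim ker(M − (0)·I) = 4, there are exactly 4 Jordan blocks for λ = 0.
Step 2 — from the minimal polynomial, the factor (x − 0)^2 tells us the largest block for λ = 0 has size 2.
Step 3 — with total size 5, 4 blocks, and largest block 2, the block sizes (in nonincreasing order) are [2, 1, 1, 1].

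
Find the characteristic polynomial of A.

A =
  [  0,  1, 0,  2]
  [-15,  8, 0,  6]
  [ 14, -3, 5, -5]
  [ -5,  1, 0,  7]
x^4 - 20*x^3 + 150*x^2 - 500*x + 625

Expanding det(x·I − A) (e.g. by cofactor expansion or by noting that A is similar to its Jordan form J, which has the same characteristic polynomial as A) gives
  χ_A(x) = x^4 - 20*x^3 + 150*x^2 - 500*x + 625
which factors as (x - 5)^4. The eigenvalues (with algebraic multiplicities) are λ = 5 with multiplicity 4.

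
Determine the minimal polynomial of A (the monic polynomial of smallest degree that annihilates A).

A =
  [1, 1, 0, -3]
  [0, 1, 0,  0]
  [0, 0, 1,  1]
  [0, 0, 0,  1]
x^2 - 2*x + 1

The characteristic polynomial is χ_A(x) = (x - 1)^4, so the eigenvalues are known. The minimal polynomial is
  m_A(x) = Π_λ (x − λ)^{k_λ}
where k_λ is the size of the *largest* Jordan block for λ (equivalently, the smallest k with (A − λI)^k v = 0 for every generalised eigenvector v of λ).

  λ = 1: largest Jordan block has size 2, contributing (x − 1)^2

So m_A(x) = (x - 1)^2 = x^2 - 2*x + 1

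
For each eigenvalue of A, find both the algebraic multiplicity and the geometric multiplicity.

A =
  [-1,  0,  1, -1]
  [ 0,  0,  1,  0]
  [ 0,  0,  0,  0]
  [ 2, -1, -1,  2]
λ = 0: alg = 3, geom = 1; λ = 1: alg = 1, geom = 1

Step 1 — factor the characteristic polynomial to read off the algebraic multiplicities:
  χ_A(x) = x^3*(x - 1)

Step 2 — compute geometric multiplicities via the rank-nullity identity g(λ) = n − rank(A − λI):
  rank(A − (0)·I) = 3, so dim ker(A − (0)·I) = n − 3 = 1
  rank(A − (1)·I) = 3, so dim ker(A − (1)·I) = n − 3 = 1

Summary:
  λ = 0: algebraic multiplicity = 3, geometric multiplicity = 1
  λ = 1: algebraic multiplicity = 1, geometric multiplicity = 1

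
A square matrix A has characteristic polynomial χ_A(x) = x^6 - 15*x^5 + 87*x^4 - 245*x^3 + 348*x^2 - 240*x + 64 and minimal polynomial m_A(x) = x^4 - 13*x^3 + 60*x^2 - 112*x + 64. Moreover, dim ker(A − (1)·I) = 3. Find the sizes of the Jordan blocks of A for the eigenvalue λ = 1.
Block sizes for λ = 1: [1, 1, 1]

Step 1 — from the characteristic polynomial, algebraic multiplicity of λ = 1 is 3. From dim ker(A − (1)·I) = 3, there are exactly 3 Jordan blocks for λ = 1.
Step 2 — from the minimal polynomial, the factor (x − 1) tells us the largest block for λ = 1 has size 1.
Step 3 — with total size 3, 3 blocks, and largest block 1, the block sizes (in nonincreasing order) are [1, 1, 1].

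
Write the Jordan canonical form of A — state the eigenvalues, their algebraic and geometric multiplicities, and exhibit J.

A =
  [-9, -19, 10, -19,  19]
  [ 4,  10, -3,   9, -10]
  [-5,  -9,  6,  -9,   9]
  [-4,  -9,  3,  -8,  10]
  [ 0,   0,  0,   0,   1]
J_1(-4) ⊕ J_3(1) ⊕ J_1(1)

The characteristic polynomial is
  det(x·I − A) = x^5 - 10*x^3 + 20*x^2 - 15*x + 4 = (x - 1)^4*(x + 4)

Eigenvalues and multiplicities (the geometric multiplicity of λ is n − rank(A − λI), which equals the number of Jordan blocks for λ):
  λ = -4: algebraic multiplicity = 1, geometric multiplicity = 1
  λ = 1: algebraic multiplicity = 4, geometric multiplicity = 2

Determining the block sizes for each eigenvalue:
  λ = -4: one block (gm = 1), so the single block has size am = 1 → block sizes [1]
  λ = 1: with am = 4 and gm = 2, the partition is not yet determined (e.g. several partitions of 4 into 2 parts exist). Let N = A − (1)·I. Computing rank(N^1) = 3, rank(N^2) = 2, rank(N^3) = 1; the number of blocks of size ≥ j is rank(N^{j−1}) − rank(N^j), giving [2, 1, 1]. So we have 1 block(s) of size 3, 1 block(s) of size 1 → block sizes [3, 1]

Assembling the blocks gives a Jordan form
J =
  [-4, 0, 0, 0, 0]
  [ 0, 1, 1, 0, 0]
  [ 0, 0, 1, 1, 0]
  [ 0, 0, 0, 1, 0]
  [ 0, 0, 0, 0, 1]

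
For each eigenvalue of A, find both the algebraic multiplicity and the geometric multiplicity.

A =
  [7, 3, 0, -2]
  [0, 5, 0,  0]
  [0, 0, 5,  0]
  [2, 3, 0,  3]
λ = 5: alg = 4, geom = 3

Step 1 — factor the characteristic polynomial to read off the algebraic multiplicities:
  χ_A(x) = (x - 5)^4

Step 2 — compute geometric multiplicities via the rank-nullity identity g(λ) = n − rank(A − λI):
  rank(A − (5)·I) = 1, so dim ker(A − (5)·I) = n − 1 = 3

Summary:
  λ = 5: algebraic multiplicity = 4, geometric multiplicity = 3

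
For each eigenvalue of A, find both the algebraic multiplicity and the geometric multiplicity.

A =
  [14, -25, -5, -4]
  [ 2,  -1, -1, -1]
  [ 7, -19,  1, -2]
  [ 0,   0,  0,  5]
λ = 4: alg = 1, geom = 1; λ = 5: alg = 3, geom = 1

Step 1 — factor the characteristic polynomial to read off the algebraic multiplicities:
  χ_A(x) = (x - 5)^3*(x - 4)

Step 2 — compute geometric multiplicities via the rank-nullity identity g(λ) = n − rank(A − λI):
  rank(A − (4)·I) = 3, so dim ker(A − (4)·I) = n − 3 = 1
  rank(A − (5)·I) = 3, so dim ker(A − (5)·I) = n − 3 = 1

Summary:
  λ = 4: algebraic multiplicity = 1, geometric multiplicity = 1
  λ = 5: algebraic multiplicity = 3, geometric multiplicity = 1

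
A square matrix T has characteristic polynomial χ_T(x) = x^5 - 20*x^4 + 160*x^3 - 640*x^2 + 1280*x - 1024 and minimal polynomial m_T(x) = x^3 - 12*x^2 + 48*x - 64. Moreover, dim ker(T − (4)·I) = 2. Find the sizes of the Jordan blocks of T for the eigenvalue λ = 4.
Block sizes for λ = 4: [3, 2]

Step 1 — from the characteristic polynomial, algebraic multiplicity of λ = 4 is 5. From dim ker(T − (4)·I) = 2, there are exactly 2 Jordan blocks for λ = 4.
Step 2 — from the minimal polynomial, the factor (x − 4)^3 tells us the largest block for λ = 4 has size 3.
Step 3 — with total size 5, 2 blocks, and largest block 3, the block sizes (in nonincreasing order) are [3, 2].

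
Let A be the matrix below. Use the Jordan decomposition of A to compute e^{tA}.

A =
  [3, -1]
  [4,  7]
e^{tA} =
  [-2*t*exp(5*t) + exp(5*t), -t*exp(5*t)]
  [4*t*exp(5*t), 2*t*exp(5*t) + exp(5*t)]

Strategy: write A = P · J · P⁻¹ where J is a Jordan canonical form, so e^{tA} = P · e^{tJ} · P⁻¹, and e^{tJ} can be computed block-by-block.

A has Jordan form
J =
  [5, 1]
  [0, 5]
(up to reordering of blocks).

Per-block formulas:
  For a 2×2 Jordan block J_2(5): exp(t · J_2(5)) = e^(5t)·(I + t·N), where N is the 2×2 nilpotent shift.

After assembling e^{tJ} and conjugating by P, we get:

e^{tA} =
  [-2*t*exp(5*t) + exp(5*t), -t*exp(5*t)]
  [4*t*exp(5*t), 2*t*exp(5*t) + exp(5*t)]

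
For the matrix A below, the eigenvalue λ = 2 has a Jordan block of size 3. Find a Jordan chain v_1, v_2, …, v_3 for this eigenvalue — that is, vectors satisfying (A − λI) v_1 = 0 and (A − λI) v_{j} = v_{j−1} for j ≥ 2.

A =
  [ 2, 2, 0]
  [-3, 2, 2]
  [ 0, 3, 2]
A Jordan chain for λ = 2 of length 3:
v_1 = (-6, 0, -9)ᵀ
v_2 = (0, -3, 0)ᵀ
v_3 = (1, 0, 0)ᵀ

Let N = A − (2)·I. We want v_3 with N^3 v_3 = 0 but N^2 v_3 ≠ 0; then v_{j-1} := N · v_j for j = 3, …, 2.

Pick v_3 = (1, 0, 0)ᵀ.
Then v_2 = N · v_3 = (0, -3, 0)ᵀ.
Then v_1 = N · v_2 = (-6, 0, -9)ᵀ.

Sanity check: (A − (2)·I) v_1 = (0, 0, 0)ᵀ = 0. ✓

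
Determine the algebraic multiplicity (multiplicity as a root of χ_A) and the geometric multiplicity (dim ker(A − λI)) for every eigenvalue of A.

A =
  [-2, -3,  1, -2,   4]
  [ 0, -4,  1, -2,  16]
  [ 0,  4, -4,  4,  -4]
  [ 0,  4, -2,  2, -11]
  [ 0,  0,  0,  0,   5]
λ = -2: alg = 4, geom = 2; λ = 5: alg = 1, geom = 1

Step 1 — factor the characteristic polynomial to read off the algebraic multiplicities:
  χ_A(x) = (x - 5)*(x + 2)^4

Step 2 — compute geometric multiplicities via the rank-nullity identity g(λ) = n − rank(A − λI):
  rank(A − (-2)·I) = 3, so dim ker(A − (-2)·I) = n − 3 = 2
  rank(A − (5)·I) = 4, so dim ker(A − (5)·I) = n − 4 = 1

Summary:
  λ = -2: algebraic multiplicity = 4, geometric multiplicity = 2
  λ = 5: algebraic multiplicity = 1, geometric multiplicity = 1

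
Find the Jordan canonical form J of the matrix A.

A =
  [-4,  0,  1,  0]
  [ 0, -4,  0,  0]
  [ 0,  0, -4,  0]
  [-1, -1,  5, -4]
J_3(-4) ⊕ J_1(-4)

The characteristic polynomial is
  det(x·I − A) = x^4 + 16*x^3 + 96*x^2 + 256*x + 256 = (x + 4)^4

Eigenvalues and multiplicities (the geometric multiplicity of λ is n − rank(A − λI), which equals the number of Jordan blocks for λ):
  λ = -4: algebraic multiplicity = 4, geometric multiplicity = 2

Determining the block sizes for each eigenvalue:
  λ = -4: with am = 4 and gm = 2, the partition is not yet determined (e.g. several partitions of 4 into 2 parts exist). Let N = A − (-4)·I. Computing rank(N^1) = 2, rank(N^2) = 1, rank(N^3) = 0; the number of blocks of size ≥ j is rank(N^{j−1}) − rank(N^j), giving [2, 1, 1]. So we have 1 block(s) of size 3, 1 block(s) of size 1 → block sizes [3, 1]

Assembling the blocks gives a Jordan form
J =
  [-4,  1,  0,  0]
  [ 0, -4,  1,  0]
  [ 0,  0, -4,  0]
  [ 0,  0,  0, -4]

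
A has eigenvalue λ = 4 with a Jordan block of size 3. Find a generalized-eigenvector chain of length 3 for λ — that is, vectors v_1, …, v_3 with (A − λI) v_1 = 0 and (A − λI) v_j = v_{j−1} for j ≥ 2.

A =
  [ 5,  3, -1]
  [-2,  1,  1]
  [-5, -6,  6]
A Jordan chain for λ = 4 of length 3:
v_1 = (0, -1, -3)ᵀ
v_2 = (1, -2, -5)ᵀ
v_3 = (1, 0, 0)ᵀ

Let N = A − (4)·I. We want v_3 with N^3 v_3 = 0 but N^2 v_3 ≠ 0; then v_{j-1} := N · v_j for j = 3, …, 2.

Pick v_3 = (1, 0, 0)ᵀ.
Then v_2 = N · v_3 = (1, -2, -5)ᵀ.
Then v_1 = N · v_2 = (0, -1, -3)ᵀ.

Sanity check: (A − (4)·I) v_1 = (0, 0, 0)ᵀ = 0. ✓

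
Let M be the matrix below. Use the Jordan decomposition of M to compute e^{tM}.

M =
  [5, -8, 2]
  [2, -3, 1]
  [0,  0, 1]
e^{tM} =
  [4*t*exp(t) + exp(t), -8*t*exp(t), 2*t*exp(t)]
  [2*t*exp(t), -4*t*exp(t) + exp(t), t*exp(t)]
  [0, 0, exp(t)]

Strategy: write M = P · J · P⁻¹ where J is a Jordan canonical form, so e^{tM} = P · e^{tJ} · P⁻¹, and e^{tJ} can be computed block-by-block.

M has Jordan form
J =
  [1, 1, 0]
  [0, 1, 0]
  [0, 0, 1]
(up to reordering of blocks).

Per-block formulas:
  For a 2×2 Jordan block J_2(1): exp(t · J_2(1)) = e^(1t)·(I + t·N), where N is the 2×2 nilpotent shift.
  For a 1×1 block at λ = 1: exp(t · [1]) = [e^(1t)].

After assembling e^{tJ} and conjugating by P, we get:

e^{tM} =
  [4*t*exp(t) + exp(t), -8*t*exp(t), 2*t*exp(t)]
  [2*t*exp(t), -4*t*exp(t) + exp(t), t*exp(t)]
  [0, 0, exp(t)]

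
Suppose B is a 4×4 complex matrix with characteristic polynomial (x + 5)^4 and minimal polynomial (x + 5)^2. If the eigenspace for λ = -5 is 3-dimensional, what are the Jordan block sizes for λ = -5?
Block sizes for λ = -5: [2, 1, 1]

Step 1 — from the characteristic polynomial, algebraic multiplicity of λ = -5 is 4. From dim ker(B − (-5)·I) = 3, there are exactly 3 Jordan blocks for λ = -5.
Step 2 — from the minimal polynomial, the factor (x + 5)^2 tells us the largest block for λ = -5 has size 2.
Step 3 — with total size 4, 3 blocks, and largest block 2, the block sizes (in nonincreasing order) are [2, 1, 1].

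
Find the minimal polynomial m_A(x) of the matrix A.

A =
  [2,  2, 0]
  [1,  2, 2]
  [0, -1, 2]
x^3 - 6*x^2 + 12*x - 8

The characteristic polynomial is χ_A(x) = (x - 2)^3, so the eigenvalues are known. The minimal polynomial is
  m_A(x) = Π_λ (x − λ)^{k_λ}
where k_λ is the size of the *largest* Jordan block for λ (equivalently, the smallest k with (A − λI)^k v = 0 for every generalised eigenvector v of λ).

  λ = 2: largest Jordan block has size 3, contributing (x − 2)^3

So m_A(x) = (x - 2)^3 = x^3 - 6*x^2 + 12*x - 8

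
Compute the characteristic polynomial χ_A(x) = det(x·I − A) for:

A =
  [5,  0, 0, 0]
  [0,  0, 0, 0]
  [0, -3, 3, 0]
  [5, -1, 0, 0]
x^4 - 8*x^3 + 15*x^2

Expanding det(x·I − A) (e.g. by cofactor expansion or by noting that A is similar to its Jordan form J, which has the same characteristic polynomial as A) gives
  χ_A(x) = x^4 - 8*x^3 + 15*x^2
which factors as x^2*(x - 5)*(x - 3). The eigenvalues (with algebraic multiplicities) are λ = 0 with multiplicity 2, λ = 3 with multiplicity 1, λ = 5 with multiplicity 1.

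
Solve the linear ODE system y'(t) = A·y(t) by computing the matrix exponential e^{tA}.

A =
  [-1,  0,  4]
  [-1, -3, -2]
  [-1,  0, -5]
e^{tA} =
  [2*t*exp(-3*t) + exp(-3*t), 0, 4*t*exp(-3*t)]
  [-t*exp(-3*t), exp(-3*t), -2*t*exp(-3*t)]
  [-t*exp(-3*t), 0, -2*t*exp(-3*t) + exp(-3*t)]

Strategy: write A = P · J · P⁻¹ where J is a Jordan canonical form, so e^{tA} = P · e^{tJ} · P⁻¹, and e^{tJ} can be computed block-by-block.

A has Jordan form
J =
  [-3,  1,  0]
  [ 0, -3,  0]
  [ 0,  0, -3]
(up to reordering of blocks).

Per-block formulas:
  For a 1×1 block at λ = -3: exp(t · [-3]) = [e^(-3t)].
  For a 2×2 Jordan block J_2(-3): exp(t · J_2(-3)) = e^(-3t)·(I + t·N), where N is the 2×2 nilpotent shift.

After assembling e^{tJ} and conjugating by P, we get:

e^{tA} =
  [2*t*exp(-3*t) + exp(-3*t), 0, 4*t*exp(-3*t)]
  [-t*exp(-3*t), exp(-3*t), -2*t*exp(-3*t)]
  [-t*exp(-3*t), 0, -2*t*exp(-3*t) + exp(-3*t)]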